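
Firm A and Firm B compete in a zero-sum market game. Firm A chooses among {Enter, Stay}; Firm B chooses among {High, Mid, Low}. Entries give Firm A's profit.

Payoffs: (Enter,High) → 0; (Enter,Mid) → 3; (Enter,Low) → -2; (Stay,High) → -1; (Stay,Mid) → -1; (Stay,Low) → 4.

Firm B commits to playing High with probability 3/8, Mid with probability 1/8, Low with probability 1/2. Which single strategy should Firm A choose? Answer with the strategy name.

Expected payoff of Enter: (3/8)·0 + (1/8)·3 + (1/2)·(-2) = -5/8.
Expected payoff of Stay: (3/8)·(-1) + (1/8)·(-1) + (1/2)·4 = 3/2.
The largest is 3/2, so Firm A's best response is Stay.

Stay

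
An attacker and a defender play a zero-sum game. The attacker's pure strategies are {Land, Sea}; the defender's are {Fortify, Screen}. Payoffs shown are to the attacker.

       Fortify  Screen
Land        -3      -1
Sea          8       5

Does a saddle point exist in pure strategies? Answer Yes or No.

Yes

Row minima: Land → -3, Sea → 5; maximin = 5.
Column maxima: Fortify → 8, Screen → 5; minimax = 5.
maximin = minimax = 5, so a saddle point exists.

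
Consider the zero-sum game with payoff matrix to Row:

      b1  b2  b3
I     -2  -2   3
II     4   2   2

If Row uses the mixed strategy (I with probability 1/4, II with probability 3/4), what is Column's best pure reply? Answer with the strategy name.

If Column plays b1, Row's expected payoff is (1/4)·(-2) + (3/4)·4 = 5/2.
If Column plays b2, Row's expected payoff is (1/4)·(-2) + (3/4)·2 = 1.
If Column plays b3, Row's expected payoff is (1/4)·3 + (3/4)·2 = 9/4.
Column minimizes Row's payoff; the smallest is 1, so the best response is b2.

b2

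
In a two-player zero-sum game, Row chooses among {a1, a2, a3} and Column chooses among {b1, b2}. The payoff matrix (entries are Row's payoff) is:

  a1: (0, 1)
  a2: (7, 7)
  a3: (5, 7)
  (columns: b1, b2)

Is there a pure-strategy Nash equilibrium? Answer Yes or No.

Yes

Row minima: a1 → 0, a2 → 7, a3 → 5; maximin = 7.
Column maxima: b1 → 7, b2 → 7; minimax = 7.
maximin = minimax = 7, so a saddle point exists.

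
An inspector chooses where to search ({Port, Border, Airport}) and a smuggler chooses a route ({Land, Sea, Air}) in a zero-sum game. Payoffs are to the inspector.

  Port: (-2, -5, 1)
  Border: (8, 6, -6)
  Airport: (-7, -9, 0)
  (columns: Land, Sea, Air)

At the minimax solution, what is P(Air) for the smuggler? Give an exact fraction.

11/18

Row minima: Port → -5, Border → -6, Airport → -9; maximin = -5.
Column maxima: Land → 8, Sea → 6, Air → 1; minimax = 1.
-5 ≠ 1, so there is no saddle point; optimal play is mixed.
Airport is strictly dominated by Port, so the inspector never plays it.
Land is strictly dominated by Sea (it gives the inspector strictly more in every row), so the smuggler never plays it.
On the remaining 2×2 (Port, Border vs Sea, Air):
Let the inspector play Port with probability p. Expected payoff against Sea: (-5)p + 6(1−p) = −11p + 6; against Air: 1p + (-6)(1−p) = 7p − 6.
Setting these equal: −11p + 6 = 7p − 6 ⇒ −18p = -12 ⇒ p = 2/3, and the value is (-11)·(2/3) + 6 = -4/3.
For the smuggler: with q = P(Sea), equating Port's and Border's payoffs gives −6q + 1 = 12q − 6 ⇒ q = 7/18.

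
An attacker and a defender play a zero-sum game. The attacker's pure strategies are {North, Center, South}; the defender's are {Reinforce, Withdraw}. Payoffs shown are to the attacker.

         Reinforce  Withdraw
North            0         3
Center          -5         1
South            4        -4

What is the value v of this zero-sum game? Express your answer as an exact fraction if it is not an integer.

Row minima: North → 0, Center → -5, South → -4; maximin = 0.
Column maxima: Reinforce → 4, Withdraw → 3; minimax = 3.
0 ≠ 3, so there is no saddle point; optimal play is mixed.
Center is strictly dominated by North, so the attacker never plays it.
On the remaining 2×2 (North, South vs Reinforce, Withdraw):
Let the attacker play North with probability p. Expected payoff against Reinforce: 0p + 4(1−p) = −4p + 4; against Withdraw: 3p + (-4)(1−p) = 7p − 4.
Setting these equal: −4p + 4 = 7p − 4 ⇒ −11p = -8 ⇒ p = 8/11, and the value is (-4)·(8/11) + 4 = 12/11.
For the defender: with q = P(Reinforce), equating North's and South's payoffs gives −3q + 3 = 8q − 4 ⇒ q = 7/11.

12/11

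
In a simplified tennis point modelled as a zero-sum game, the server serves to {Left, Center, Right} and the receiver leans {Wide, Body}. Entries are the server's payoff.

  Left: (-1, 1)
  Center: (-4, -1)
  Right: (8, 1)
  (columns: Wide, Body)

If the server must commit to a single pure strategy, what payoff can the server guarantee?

1

Row minima: Left → -1, Center → -4, Right → 1.
The best of these is 1.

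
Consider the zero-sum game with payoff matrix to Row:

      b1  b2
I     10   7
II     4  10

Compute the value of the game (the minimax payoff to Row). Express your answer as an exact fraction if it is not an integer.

Row minima: I → 7, II → 4; maximin = 7.
Column maxima: b1 → 10, b2 → 10; minimax = 10.
7 ≠ 10, so there is no saddle point; optimal play is mixed.
Let Row play I with probability p. Expected payoff against b1: 10p + 4(1−p) = 6p + 4; against b2: 7p + 10(1−p) = −3p + 10.
Setting these equal: 6p + 4 = −3p + 10 ⇒ 9p = 6 ⇒ p = 2/3, and the value is (6)·(2/3) + 4 = 8.
For Column: with q = P(b1), equating I's and II's payoffs gives 3q + 7 = −6q + 10 ⇒ q = 1/3.

8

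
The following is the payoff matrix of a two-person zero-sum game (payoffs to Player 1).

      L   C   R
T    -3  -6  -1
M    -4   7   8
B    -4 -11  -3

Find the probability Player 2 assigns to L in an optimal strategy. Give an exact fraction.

Row minima: T → -6, M → -4, B → -11; maximin = -4.
Column maxima: L → -3, C → 7, R → 8; minimax = -3.
-4 ≠ -3, so there is no saddle point; optimal play is mixed.
B is strictly dominated by T, so Player 1 never plays it.
R is strictly dominated by L (it gives Player 1 strictly more in every row), so Player 2 never plays it.
On the remaining 2×2 (T, M vs L, C):
Let Player 1 play T with probability p. Expected payoff against L: (-3)p + (-4)(1−p) = p − 4; against C: (-6)p + 7(1−p) = −13p + 7.
Setting these equal: p − 4 = −13p + 7 ⇒ 14p = 11 ⇒ p = 11/14, and the value is (1)·(11/14) − 4 = -45/14.
For Player 2: with q = P(L), equating T's and M's payoffs gives 3q − 6 = −11q + 7 ⇒ q = 13/14.

13/14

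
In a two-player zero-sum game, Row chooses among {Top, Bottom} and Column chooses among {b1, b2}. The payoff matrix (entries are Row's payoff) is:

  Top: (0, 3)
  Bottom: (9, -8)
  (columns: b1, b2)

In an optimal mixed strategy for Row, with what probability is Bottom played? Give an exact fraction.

Row minima: Top → 0, Bottom → -8; maximin = 0.
Column maxima: b1 → 9, b2 → 3; minimax = 3.
0 ≠ 3, so there is no saddle point; optimal play is mixed.
Let Row play Top with probability p. Expected payoff against b1: 0p + 9(1−p) = −9p + 9; against b2: 3p + (-8)(1−p) = 11p − 8.
Setting these equal: −9p + 9 = 11p − 8 ⇒ −20p = -17 ⇒ p = 17/20, and the value is (-9)·(17/20) + 9 = 27/20.
For Column: with q = P(b1), equating Top's and Bottom's payoffs gives −3q + 3 = 17q − 8 ⇒ q = 11/20.

3/20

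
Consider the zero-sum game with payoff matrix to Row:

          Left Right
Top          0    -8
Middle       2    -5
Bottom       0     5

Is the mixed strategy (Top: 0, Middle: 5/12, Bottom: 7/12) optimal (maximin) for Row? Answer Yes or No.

Yes

Against Left this mix gives (5/12)·2 + (7/12)·0 = 5/6.
Against Right this mix gives (5/12)·(-5) + (7/12)·5 = 5/6.
All of Column's active replies (Left, Right) yield 5/6, and no column does worse for Row. The mix makes Column indifferent and guarantees 5/6, so it is optimal.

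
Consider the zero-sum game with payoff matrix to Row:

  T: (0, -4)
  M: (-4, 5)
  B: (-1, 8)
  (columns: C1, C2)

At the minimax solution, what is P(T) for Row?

9/13

Row minima: T → -4, M → -4, B → -1; maximin = -1.
Column maxima: C1 → 0, C2 → 8; minimax = 0.
-1 ≠ 0, so there is no saddle point; optimal play is mixed.
M is strictly dominated by B, so Row never plays it.
On the remaining 2×2 (T, B vs C1, C2):
Let Row play T with probability p. Expected payoff against C1: 0p + (-1)(1−p) = p − 1; against C2: (-4)p + 8(1−p) = −12p + 8.
Setting these equal: p − 1 = −12p + 8 ⇒ 13p = 9 ⇒ p = 9/13, and the value is (1)·(9/13) − 1 = -4/13.
For Column: with q = P(C1), equating T's and B's payoffs gives 4q − 4 = −9q + 8 ⇒ q = 12/13.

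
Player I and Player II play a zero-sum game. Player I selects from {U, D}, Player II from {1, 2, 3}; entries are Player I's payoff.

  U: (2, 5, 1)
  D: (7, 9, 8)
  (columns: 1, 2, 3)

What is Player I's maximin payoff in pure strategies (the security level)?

7

Row minima: U → 1, D → 7.
The best of these is 7.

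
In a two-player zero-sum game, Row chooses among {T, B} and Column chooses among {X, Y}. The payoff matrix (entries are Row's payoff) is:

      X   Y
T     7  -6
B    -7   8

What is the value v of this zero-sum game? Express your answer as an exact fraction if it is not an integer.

Row minima: T → -6, B → -7; maximin = -6.
Column maxima: X → 7, Y → 8; minimax = 7.
-6 ≠ 7, so there is no saddle point; optimal play is mixed.
Let Row play T with probability p. Expected payoff against X: 7p + (-7)(1−p) = 14p − 7; against Y: (-6)p + 8(1−p) = −14p + 8.
Setting these equal: 14p − 7 = −14p + 8 ⇒ 28p = 15 ⇒ p = 15/28, and the value is (14)·(15/28) − 7 = 1/2.
For Column: with q = P(X), equating T's and B's payoffs gives 13q − 6 = −15q + 8 ⇒ q = 1/2.

1/2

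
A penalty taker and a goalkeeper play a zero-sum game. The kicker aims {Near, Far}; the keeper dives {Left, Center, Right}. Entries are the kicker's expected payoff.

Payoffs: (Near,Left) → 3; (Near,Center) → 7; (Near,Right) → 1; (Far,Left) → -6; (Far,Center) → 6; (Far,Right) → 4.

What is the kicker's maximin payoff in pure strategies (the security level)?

1

Row minima: Near → 1, Far → -6.
The best of these is 1.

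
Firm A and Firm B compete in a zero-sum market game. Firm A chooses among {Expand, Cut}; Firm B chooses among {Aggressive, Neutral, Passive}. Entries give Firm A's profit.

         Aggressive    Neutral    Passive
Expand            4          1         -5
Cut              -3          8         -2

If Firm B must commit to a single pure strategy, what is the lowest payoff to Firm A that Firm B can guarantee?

-2

Column maxima: Aggressive → 4, Neutral → 8, Passive → -2.
The smallest of these is -2.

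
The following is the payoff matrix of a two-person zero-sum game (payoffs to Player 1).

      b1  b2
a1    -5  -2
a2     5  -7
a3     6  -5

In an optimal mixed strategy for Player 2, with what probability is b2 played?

11/14

Row minima: a1 → -5, a2 → -7, a3 → -5; maximin = -5.
Column maxima: b1 → 6, b2 → -2; minimax = -2.
-5 ≠ -2, so there is no saddle point; optimal play is mixed.
a2 is strictly dominated by a3, so Player 1 never plays it.
On the remaining 2×2 (a1, a3 vs b1, b2):
Let Player 1 play a1 with probability p. Expected payoff against b1: (-5)p + 6(1−p) = −11p + 6; against b2: (-2)p + (-5)(1−p) = 3p − 5.
Setting these equal: −11p + 6 = 3p − 5 ⇒ −14p = -11 ⇒ p = 11/14, and the value is (-11)·(11/14) + 6 = -37/14.
For Player 2: with q = P(b1), equating a1's and a3's payoffs gives −3q − 2 = 11q − 5 ⇒ q = 3/14.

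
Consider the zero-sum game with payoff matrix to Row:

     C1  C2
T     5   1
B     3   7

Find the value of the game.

4

Row minima: T → 1, B → 3; maximin = 3.
Column maxima: C1 → 5, C2 → 7; minimax = 5.
3 ≠ 5, so there is no saddle point; optimal play is mixed.
Let Row play T with probability p. Expected payoff against C1: 5p + 3(1−p) = 2p + 3; against C2: 1p + 7(1−p) = −6p + 7.
Setting these equal: 2p + 3 = −6p + 7 ⇒ 8p = 4 ⇒ p = 1/2, and the value is (2)·(1/2) + 3 = 4.
For Column: with q = P(C1), equating T's and B's payoffs gives 4q + 1 = −4q + 7 ⇒ q = 3/4.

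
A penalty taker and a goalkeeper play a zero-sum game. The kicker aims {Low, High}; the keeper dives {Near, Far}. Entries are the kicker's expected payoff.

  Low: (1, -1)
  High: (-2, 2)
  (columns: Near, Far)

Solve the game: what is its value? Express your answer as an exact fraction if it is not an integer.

Row minima: Low → -1, High → -2; maximin = -1.
Column maxima: Near → 1, Far → 2; minimax = 1.
-1 ≠ 1, so there is no saddle point; optimal play is mixed.
Let the kicker play Low with probability p. Expected payoff against Near: 1p + (-2)(1−p) = 3p − 2; against Far: (-1)p + 2(1−p) = −3p + 2.
Setting these equal: 3p − 2 = −3p + 2 ⇒ 6p = 4 ⇒ p = 2/3, and the value is (3)·(2/3) − 2 = 0.
For the keeper: with q = P(Near), equating Low's and High's payoffs gives 2q − 1 = −4q + 2 ⇒ q = 1/2.

0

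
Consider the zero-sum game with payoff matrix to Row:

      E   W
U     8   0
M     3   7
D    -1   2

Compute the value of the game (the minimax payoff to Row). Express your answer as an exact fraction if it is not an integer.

14/3

Row minima: U → 0, M → 3, D → -1; maximin = 3.
Column maxima: E → 8, W → 7; minimax = 7.
3 ≠ 7, so there is no saddle point; optimal play is mixed.
D is strictly dominated by M, so Row never plays it.
On the remaining 2×2 (U, M vs E, W):
Let Row play U with probability p. Expected payoff against E: 8p + 3(1−p) = 5p + 3; against W: 0p + 7(1−p) = −7p + 7.
Setting these equal: 5p + 3 = −7p + 7 ⇒ 12p = 4 ⇒ p = 1/3, and the value is (5)·(1/3) + 3 = 14/3.
For Column: with q = P(E), equating U's and M's payoffs gives 8q = −4q + 7 ⇒ q = 7/12.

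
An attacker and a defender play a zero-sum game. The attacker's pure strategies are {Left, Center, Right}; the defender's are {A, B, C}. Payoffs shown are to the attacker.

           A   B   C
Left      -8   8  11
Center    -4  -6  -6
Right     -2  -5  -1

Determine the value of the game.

Row minima: Left → -8, Center → -6, Right → -5; maximin = -5.
Column maxima: A → -2, B → 8, C → 11; minimax = -2.
-5 ≠ -2, so there is no saddle point; optimal play is mixed.
Center is strictly dominated by Right, so the attacker never plays it.
With Center eliminated, C is strictly dominated by A (it gives the attacker strictly more in every remaining row), so the defender never plays it.
On the remaining 2×2 (Left, Right vs A, B):
Let the attacker play Left with probability p. Expected payoff against A: (-8)p + (-2)(1−p) = −6p − 2; against B: 8p + (-5)(1−p) = 13p − 5.
Setting these equal: −6p − 2 = 13p − 5 ⇒ −19p = -3 ⇒ p = 3/19, and the value is (-6)·(3/19) − 2 = -56/19.
For the defender: with q = P(A), equating Left's and Right's payoffs gives −16q + 8 = 3q − 5 ⇒ q = 13/19.

-56/19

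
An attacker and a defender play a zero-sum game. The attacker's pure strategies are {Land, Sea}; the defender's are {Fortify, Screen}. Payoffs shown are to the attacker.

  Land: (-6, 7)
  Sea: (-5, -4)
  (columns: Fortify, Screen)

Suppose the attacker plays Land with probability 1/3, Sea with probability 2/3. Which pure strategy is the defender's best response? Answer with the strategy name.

If the defender plays Fortify, the attacker's expected payoff is (1/3)·(-6) + (2/3)·(-5) = -16/3.
If the defender plays Screen, the attacker's expected payoff is (1/3)·7 + (2/3)·(-4) = -1/3.
The defender minimizes the attacker's payoff; the smallest is -16/3, so the best response is Fortify.

Fortify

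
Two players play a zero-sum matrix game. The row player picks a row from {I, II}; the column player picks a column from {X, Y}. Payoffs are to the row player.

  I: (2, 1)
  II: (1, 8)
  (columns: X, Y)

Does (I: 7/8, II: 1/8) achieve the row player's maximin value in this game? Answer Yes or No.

Yes

Against X this mix gives (7/8)·2 + (1/8)·1 = 15/8.
Against Y this mix gives (7/8)·1 + (1/8)·8 = 15/8.
All of the column player's active replies (X, Y) yield 15/8, and no column does worse for the row player. The mix makes the column player indifferent and guarantees 15/8, so it is optimal.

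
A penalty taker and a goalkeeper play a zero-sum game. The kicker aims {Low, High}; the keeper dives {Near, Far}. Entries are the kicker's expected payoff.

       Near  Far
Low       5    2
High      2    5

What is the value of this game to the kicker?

7/2

Row minima: Low → 2, High → 2; maximin = 2.
Column maxima: Near → 5, Far → 5; minimax = 5.
2 ≠ 5, so there is no saddle point; optimal play is mixed.
Let the kicker play Low with probability p. Expected payoff against Near: 5p + 2(1−p) = 3p + 2; against Far: 2p + 5(1−p) = −3p + 5.
Setting these equal: 3p + 2 = −3p + 5 ⇒ 6p = 3 ⇒ p = 1/2, and the value is (3)·(1/2) + 2 = 7/2.
For the keeper: with q = P(Near), equating Low's and High's payoffs gives 3q + 2 = −3q + 5 ⇒ q = 1/2.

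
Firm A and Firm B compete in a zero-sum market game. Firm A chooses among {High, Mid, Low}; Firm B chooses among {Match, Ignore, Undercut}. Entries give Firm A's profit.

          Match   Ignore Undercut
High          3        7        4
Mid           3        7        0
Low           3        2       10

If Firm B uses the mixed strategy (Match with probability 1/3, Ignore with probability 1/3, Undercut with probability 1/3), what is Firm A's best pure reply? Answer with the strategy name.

Low

Expected payoff of High: (1/3)·3 + (1/3)·7 + (1/3)·4 = 14/3.
Expected payoff of Mid: (1/3)·3 + (1/3)·7 + (1/3)·0 = 10/3.
Expected payoff of Low: (1/3)·3 + (1/3)·2 + (1/3)·10 = 5.
The largest is 5, so Firm A's best response is Low.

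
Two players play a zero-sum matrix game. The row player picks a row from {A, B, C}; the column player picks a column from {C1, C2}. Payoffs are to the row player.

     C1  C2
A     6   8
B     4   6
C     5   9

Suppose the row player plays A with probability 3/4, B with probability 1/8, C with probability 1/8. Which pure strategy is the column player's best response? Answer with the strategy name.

If the column player plays C1, the row player's expected payoff is (3/4)·6 + (1/8)·4 + (1/8)·5 = 45/8.
If the column player plays C2, the row player's expected payoff is (3/4)·8 + (1/8)·6 + (1/8)·9 = 63/8.
The column player minimizes the row player's payoff; the smallest is 45/8, so the best response is C1.

C1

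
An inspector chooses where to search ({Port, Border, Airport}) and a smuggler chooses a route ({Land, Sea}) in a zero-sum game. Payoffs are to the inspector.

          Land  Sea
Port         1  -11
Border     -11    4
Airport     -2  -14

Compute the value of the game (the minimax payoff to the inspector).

-13/3

Row minima: Port → -11, Border → -11, Airport → -14; maximin = -11.
Column maxima: Land → 1, Sea → 4; minimax = 1.
-11 ≠ 1, so there is no saddle point; optimal play is mixed.
Airport is strictly dominated by Port, so the inspector never plays it.
On the remaining 2×2 (Port, Border vs Land, Sea):
Let the inspector play Port with probability p. Expected payoff against Land: 1p + (-11)(1−p) = 12p − 11; against Sea: (-11)p + 4(1−p) = −15p + 4.
Setting these equal: 12p − 11 = −15p + 4 ⇒ 27p = 15 ⇒ p = 5/9, and the value is (12)·(5/9) − 11 = -13/3.
For the smuggler: with q = P(Land), equating Port's and Border's payoffs gives 12q − 11 = −15q + 4 ⇒ q = 5/9.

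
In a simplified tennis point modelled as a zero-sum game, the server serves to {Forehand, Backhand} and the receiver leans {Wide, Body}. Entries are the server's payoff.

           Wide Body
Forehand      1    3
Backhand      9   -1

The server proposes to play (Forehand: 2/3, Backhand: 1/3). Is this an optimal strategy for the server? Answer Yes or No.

No

Against Wide this mix gives (2/3)·1 + (1/3)·9 = 11/3.
Against Body this mix gives (2/3)·3 + (1/3)·(-1) = 5/3.
The receiver will play Body, holding the server to 5/3. Shifting weight toward the row that does better against Body would raise this floor (the equalizing mix achieves 7/3 against both Body and Wide), so the proposed strategy is not optimal.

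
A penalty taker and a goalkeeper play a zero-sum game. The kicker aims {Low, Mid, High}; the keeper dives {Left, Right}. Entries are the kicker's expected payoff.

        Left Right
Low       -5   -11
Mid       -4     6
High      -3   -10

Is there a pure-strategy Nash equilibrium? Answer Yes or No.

No

Row minima: Low → -11, Mid → -4, High → -10; maximin = -4.
Column maxima: Left → -3, Right → 6; minimax = -3.
-4 ≠ -3, so no pure-strategy equilibrium exists.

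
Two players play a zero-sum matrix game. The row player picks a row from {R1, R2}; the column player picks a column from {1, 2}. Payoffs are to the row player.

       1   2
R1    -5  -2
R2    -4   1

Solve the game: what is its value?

-4

Row minima: R1 → -5, R2 → -4; maximin = -4.
Column maxima: 1 → -4, 2 → 1; minimax = -4.
Since maximin = minimax = -4, there is a saddle point and the value is -4.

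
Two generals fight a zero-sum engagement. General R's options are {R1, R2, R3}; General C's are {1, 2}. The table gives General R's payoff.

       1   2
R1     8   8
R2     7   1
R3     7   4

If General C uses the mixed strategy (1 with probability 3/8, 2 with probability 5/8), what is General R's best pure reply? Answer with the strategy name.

R1

Expected payoff of R1: (3/8)·8 + (5/8)·8 = 8.
Expected payoff of R2: (3/8)·7 + (5/8)·1 = 13/4.
Expected payoff of R3: (3/8)·7 + (5/8)·4 = 41/8.
The largest is 8, so General R's best response is R1.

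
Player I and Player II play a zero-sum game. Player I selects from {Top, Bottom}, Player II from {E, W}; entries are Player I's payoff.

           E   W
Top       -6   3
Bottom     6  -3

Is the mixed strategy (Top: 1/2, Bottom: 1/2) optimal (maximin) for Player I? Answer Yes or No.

Yes

Against E this mix gives (1/2)·(-6) + (1/2)·6 = 0.
Against W this mix gives (1/2)·3 + (1/2)·(-3) = 0.
All of Player II's active replies (E, W) yield 0, and no column does worse for Player I. The mix makes Player II indifferent and guarantees 0, so it is optimal.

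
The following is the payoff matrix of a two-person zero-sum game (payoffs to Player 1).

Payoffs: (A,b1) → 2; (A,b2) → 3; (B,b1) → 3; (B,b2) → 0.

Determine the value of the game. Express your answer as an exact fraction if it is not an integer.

Row minima: A → 2, B → 0; maximin = 2.
Column maxima: b1 → 3, b2 → 3; minimax = 3.
2 ≠ 3, so there is no saddle point; optimal play is mixed.
Let Player 1 play A with probability p. Expected payoff against b1: 2p + 3(1−p) = −p + 3; against b2: 3p + 0(1−p) = 3p.
Setting these equal: −p + 3 = 3p ⇒ −4p = -3 ⇒ p = 3/4, and the value is (-1)·(3/4) + 3 = 9/4.
For Player 2: with q = P(b1), equating A's and B's payoffs gives −q + 3 = 3q ⇒ q = 3/4.

9/4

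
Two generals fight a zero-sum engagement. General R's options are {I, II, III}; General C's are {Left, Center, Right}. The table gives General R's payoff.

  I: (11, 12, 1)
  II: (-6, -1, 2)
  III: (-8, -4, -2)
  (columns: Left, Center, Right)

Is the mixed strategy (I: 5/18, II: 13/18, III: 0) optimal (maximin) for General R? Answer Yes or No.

No

Against Left this mix gives (5/18)·11 + (13/18)·(-6) = -23/18.
Against Center this mix gives (5/18)·12 + (13/18)·(-1) = 47/18.
Against Right this mix gives (5/18)·1 + (13/18)·2 = 31/18.
General C will play Left, holding General R to -23/18. Shifting weight toward the row that does better against Left would raise this floor (the equalizing mix achieves 14/9 against both Left and Right), so the proposed strategy is not optimal.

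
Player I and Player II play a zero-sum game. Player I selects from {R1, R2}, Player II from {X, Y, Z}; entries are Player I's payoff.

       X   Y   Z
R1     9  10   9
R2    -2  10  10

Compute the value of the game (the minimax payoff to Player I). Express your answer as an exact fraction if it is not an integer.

Row minima: R1 → 9, R2 → -2; maximin = 9.
Column maxima: X → 9, Y → 10, Z → 10; minimax = 9.
Since maximin = minimax = 9, there is a saddle point and the value is 9.

9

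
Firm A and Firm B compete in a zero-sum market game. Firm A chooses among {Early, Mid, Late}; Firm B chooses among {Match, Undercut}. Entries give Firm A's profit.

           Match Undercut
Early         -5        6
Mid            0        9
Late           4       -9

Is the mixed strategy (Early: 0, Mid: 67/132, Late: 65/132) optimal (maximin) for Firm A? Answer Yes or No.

No

Against Match this mix gives (67/132)·0 + (65/132)·4 = 65/33.
Against Undercut this mix gives (67/132)·9 + (65/132)·(-9) = 3/22.
Firm B will play Undercut, holding Firm A to 3/22. Shifting weight toward the row that does better against Undercut would raise this floor (the equalizing mix achieves 18/11 against both Undercut and Match), so the proposed strategy is not optimal.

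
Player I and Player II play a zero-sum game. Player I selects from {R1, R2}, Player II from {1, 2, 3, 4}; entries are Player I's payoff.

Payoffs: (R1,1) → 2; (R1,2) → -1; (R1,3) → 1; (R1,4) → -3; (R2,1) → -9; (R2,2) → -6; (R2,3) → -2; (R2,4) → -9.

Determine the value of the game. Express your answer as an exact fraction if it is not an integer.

-3

Row minima: R1 → -3, R2 → -9; maximin = -3.
Column maxima: 1 → 2, 2 → -1, 3 → 1, 4 → -3; minimax = -3.
Since maximin = minimax = -3, there is a saddle point and the value is -3.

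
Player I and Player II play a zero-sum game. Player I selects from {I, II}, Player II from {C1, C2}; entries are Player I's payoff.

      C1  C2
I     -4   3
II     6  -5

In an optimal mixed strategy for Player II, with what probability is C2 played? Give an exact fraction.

5/9

Row minima: I → -4, II → -5; maximin = -4.
Column maxima: C1 → 6, C2 → 3; minimax = 3.
-4 ≠ 3, so there is no saddle point; optimal play is mixed.
Let Player I play I with probability p. Expected payoff against C1: (-4)p + 6(1−p) = −10p + 6; against C2: 3p + (-5)(1−p) = 8p − 5.
Setting these equal: −10p + 6 = 8p − 5 ⇒ −18p = -11 ⇒ p = 11/18, and the value is (-10)·(11/18) + 6 = -1/9.
For Player II: with q = P(C1), equating I's and II's payoffs gives −7q + 3 = 11q − 5 ⇒ q = 4/9.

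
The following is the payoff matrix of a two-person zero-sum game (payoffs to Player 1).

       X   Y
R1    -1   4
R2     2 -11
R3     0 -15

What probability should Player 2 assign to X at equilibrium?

5/6

Row minima: R1 → -1, R2 → -11, R3 → -15; maximin = -1.
Column maxima: X → 2, Y → 4; minimax = 2.
-1 ≠ 2, so there is no saddle point; optimal play is mixed.
R3 is strictly dominated by R2, so Player 1 never plays it.
On the remaining 2×2 (R1, R2 vs X, Y):
Let Player 1 play R1 with probability p. Expected payoff against X: (-1)p + 2(1−p) = −3p + 2; against Y: 4p + (-11)(1−p) = 15p − 11.
Setting these equal: −3p + 2 = 15p − 11 ⇒ −18p = -13 ⇒ p = 13/18, and the value is (-3)·(13/18) + 2 = -1/6.
For Player 2: with q = P(X), equating R1's and R2's payoffs gives −5q + 4 = 13q − 11 ⇒ q = 5/6.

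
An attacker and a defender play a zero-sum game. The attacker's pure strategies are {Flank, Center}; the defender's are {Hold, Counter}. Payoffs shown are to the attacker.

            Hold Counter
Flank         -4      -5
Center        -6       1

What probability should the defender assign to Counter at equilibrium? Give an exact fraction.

1/4

Row minima: Flank → -5, Center → -6; maximin = -5.
Column maxima: Hold → -4, Counter → 1; minimax = -4.
-5 ≠ -4, so there is no saddle point; optimal play is mixed.
Let the attacker play Flank with probability p. Expected payoff against Hold: (-4)p + (-6)(1−p) = 2p − 6; against Counter: (-5)p + 1(1−p) = −6p + 1.
Setting these equal: 2p − 6 = −6p + 1 ⇒ 8p = 7 ⇒ p = 7/8, and the value is (2)·(7/8) − 6 = -17/4.
For the defender: with q = P(Hold), equating Flank's and Center's payoffs gives q − 5 = −7q + 1 ⇒ q = 3/4.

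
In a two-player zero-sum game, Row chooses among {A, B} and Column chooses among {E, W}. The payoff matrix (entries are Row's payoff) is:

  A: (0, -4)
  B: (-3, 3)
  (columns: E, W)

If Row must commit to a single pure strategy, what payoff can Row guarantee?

Row minima: A → -4, B → -3.
The best of these is -3.

-3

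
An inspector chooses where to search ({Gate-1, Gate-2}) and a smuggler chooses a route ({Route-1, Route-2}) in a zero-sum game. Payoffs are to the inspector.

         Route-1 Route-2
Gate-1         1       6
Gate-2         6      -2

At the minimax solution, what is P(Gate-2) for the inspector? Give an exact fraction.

5/13

Row minima: Gate-1 → 1, Gate-2 → -2; maximin = 1.
Column maxima: Route-1 → 6, Route-2 → 6; minimax = 6.
1 ≠ 6, so there is no saddle point; optimal play is mixed.
Let the inspector play Gate-1 with probability p. Expected payoff against Route-1: 1p + 6(1−p) = −5p + 6; against Route-2: 6p + (-2)(1−p) = 8p − 2.
Setting these equal: −5p + 6 = 8p − 2 ⇒ −13p = -8 ⇒ p = 8/13, and the value is (-5)·(8/13) + 6 = 38/13.
For the smuggler: with q = P(Route-1), equating Gate-1's and Gate-2's payoffs gives −5q + 6 = 8q − 2 ⇒ q = 8/13.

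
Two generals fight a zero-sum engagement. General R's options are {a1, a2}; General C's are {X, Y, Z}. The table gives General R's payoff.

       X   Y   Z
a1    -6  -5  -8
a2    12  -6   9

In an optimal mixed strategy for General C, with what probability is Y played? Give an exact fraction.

17/18

Row minima: a1 → -8, a2 → -6; maximin = -6.
Column maxima: X → 12, Y → -5, Z → 9; minimax = -5.
-6 ≠ -5, so there is no saddle point; optimal play is mixed.
X is strictly dominated by Z (it gives General R strictly more in every row), so General C never plays it.
On the remaining 2×2 (a1, a2 vs Y, Z):
Let General R play a1 with probability p. Expected payoff against Y: (-5)p + (-6)(1−p) = p − 6; against Z: (-8)p + 9(1−p) = −17p + 9.
Setting these equal: p − 6 = −17p + 9 ⇒ 18p = 15 ⇒ p = 5/6, and the value is (1)·(5/6) − 6 = -31/6.
For General C: with q = P(Y), equating a1's and a2's payoffs gives 3q − 8 = −15q + 9 ⇒ q = 17/18.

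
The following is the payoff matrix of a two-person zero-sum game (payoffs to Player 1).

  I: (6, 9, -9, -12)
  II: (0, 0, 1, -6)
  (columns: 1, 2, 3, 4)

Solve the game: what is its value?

-6

Row minima: I → -12, II → -6; maximin = -6.
Column maxima: 1 → 6, 2 → 9, 3 → 1, 4 → -6; minimax = -6.
Since maximin = minimax = -6, there is a saddle point and the value is -6.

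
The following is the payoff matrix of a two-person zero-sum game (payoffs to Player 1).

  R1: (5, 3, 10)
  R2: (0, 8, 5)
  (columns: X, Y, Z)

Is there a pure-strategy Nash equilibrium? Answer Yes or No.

Row minima: R1 → 3, R2 → 0; maximin = 3.
Column maxima: X → 5, Y → 8, Z → 10; minimax = 5.
3 ≠ 5, so no pure-strategy equilibrium exists.

No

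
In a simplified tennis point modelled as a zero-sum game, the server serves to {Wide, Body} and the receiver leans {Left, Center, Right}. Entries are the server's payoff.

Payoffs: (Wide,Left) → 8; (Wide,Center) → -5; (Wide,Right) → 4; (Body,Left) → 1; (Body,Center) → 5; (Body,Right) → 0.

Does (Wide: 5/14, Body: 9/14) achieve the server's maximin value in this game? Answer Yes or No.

Yes

Against Left this mix gives (5/14)·8 + (9/14)·1 = 7/2.
Against Center this mix gives (5/14)·(-5) + (9/14)·5 = 10/7.
Against Right this mix gives (5/14)·4 + (9/14)·0 = 10/7.
All of the receiver's active replies (Center, Right) yield 10/7, and no column does worse for the server. The mix makes the receiver indifferent and guarantees 10/7, so it is optimal.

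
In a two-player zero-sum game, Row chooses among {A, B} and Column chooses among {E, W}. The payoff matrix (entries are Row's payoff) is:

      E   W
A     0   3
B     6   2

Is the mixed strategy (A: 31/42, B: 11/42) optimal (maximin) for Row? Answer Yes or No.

No

Against E this mix gives (31/42)·0 + (11/42)·6 = 11/7.
Against W this mix gives (31/42)·3 + (11/42)·2 = 115/42.
Column will play E, holding Row to 11/7. Shifting weight toward the row that does better against E would raise this floor (the equalizing mix achieves 18/7 against both E and W), so the proposed strategy is not optimal.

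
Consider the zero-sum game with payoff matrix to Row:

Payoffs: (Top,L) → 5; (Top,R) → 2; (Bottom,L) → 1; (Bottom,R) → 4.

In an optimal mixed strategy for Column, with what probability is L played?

Row minima: Top → 2, Bottom → 1; maximin = 2.
Column maxima: L → 5, R → 4; minimax = 4.
2 ≠ 4, so there is no saddle point; optimal play is mixed.
Let Row play Top with probability p. Expected payoff against L: 5p + 1(1−p) = 4p + 1; against R: 2p + 4(1−p) = −2p + 4.
Setting these equal: 4p + 1 = −2p + 4 ⇒ 6p = 3 ⇒ p = 1/2, and the value is (4)·(1/2) + 1 = 3.
For Column: with q = P(L), equating Top's and Bottom's payoffs gives 3q + 2 = −3q + 4 ⇒ q = 1/3.

1/3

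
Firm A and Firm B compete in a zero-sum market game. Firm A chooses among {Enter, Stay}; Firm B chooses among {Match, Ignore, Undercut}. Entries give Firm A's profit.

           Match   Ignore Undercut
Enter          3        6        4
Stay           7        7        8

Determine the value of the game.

Row minima: Enter → 3, Stay → 7; maximin = 7.
Column maxima: Match → 7, Ignore → 7, Undercut → 8; minimax = 7.
Since maximin = minimax = 7, there is a saddle point and the value is 7.

7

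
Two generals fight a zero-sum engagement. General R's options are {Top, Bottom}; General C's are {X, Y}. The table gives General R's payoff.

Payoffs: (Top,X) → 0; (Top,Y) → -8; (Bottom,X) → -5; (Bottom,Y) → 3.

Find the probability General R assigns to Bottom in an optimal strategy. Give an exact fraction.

1/2

Row minima: Top → -8, Bottom → -5; maximin = -5.
Column maxima: X → 0, Y → 3; minimax = 0.
-5 ≠ 0, so there is no saddle point; optimal play is mixed.
Let General R play Top with probability p. Expected payoff against X: 0p + (-5)(1−p) = 5p − 5; against Y: (-8)p + 3(1−p) = −11p + 3.
Setting these equal: 5p − 5 = −11p + 3 ⇒ 16p = 8 ⇒ p = 1/2, and the value is (5)·(1/2) − 5 = -5/2.
For General C: with q = P(X), equating Top's and Bottom's payoffs gives 8q − 8 = −8q + 3 ⇒ q = 11/16.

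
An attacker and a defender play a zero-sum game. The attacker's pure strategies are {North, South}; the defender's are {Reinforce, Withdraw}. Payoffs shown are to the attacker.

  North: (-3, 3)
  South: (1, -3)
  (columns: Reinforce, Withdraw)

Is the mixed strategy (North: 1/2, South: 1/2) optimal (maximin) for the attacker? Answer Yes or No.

No

Against Reinforce this mix gives (1/2)·(-3) + (1/2)·1 = -1.
Against Withdraw this mix gives (1/2)·3 + (1/2)·(-3) = 0.
The defender will play Reinforce, holding the attacker to -1. Shifting weight toward the row that does better against Reinforce would raise this floor (the equalizing mix achieves -3/5 against both Reinforce and Withdraw), so the proposed strategy is not optimal.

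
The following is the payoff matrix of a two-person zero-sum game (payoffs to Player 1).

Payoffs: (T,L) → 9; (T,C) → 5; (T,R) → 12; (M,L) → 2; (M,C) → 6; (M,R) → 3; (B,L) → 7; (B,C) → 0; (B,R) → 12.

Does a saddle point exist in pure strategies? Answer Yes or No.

Row minima: T → 5, M → 2, B → 0; maximin = 5.
Column maxima: L → 9, C → 6, R → 12; minimax = 6.
5 ≠ 6, so no pure-strategy equilibrium exists.

No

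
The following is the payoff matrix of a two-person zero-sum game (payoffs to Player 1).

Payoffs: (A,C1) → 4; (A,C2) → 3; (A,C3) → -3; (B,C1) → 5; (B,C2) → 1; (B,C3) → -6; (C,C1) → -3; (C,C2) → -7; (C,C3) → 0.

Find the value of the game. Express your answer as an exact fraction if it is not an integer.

Row minima: A → -3, B → -6, C → -7; maximin = -3.
Column maxima: C1 → 5, C2 → 3, C3 → 0; minimax = 0.
-3 ≠ 0, so there is no saddle point; optimal play is mixed.
C1 is strictly dominated by C2 (it gives Player 1 strictly more in every row), so Player 2 never plays it.
With C1 eliminated, B is strictly dominated by A (A gives Player 1 strictly more in every remaining column), so Player 1 never plays it.
On the remaining 2×2 (A, C vs C2, C3):
Let Player 1 play A with probability p. Expected payoff against C2: 3p + (-7)(1−p) = 10p − 7; against C3: (-3)p + 0(1−p) = −3p.
Setting these equal: 10p − 7 = −3p ⇒ 13p = 7 ⇒ p = 7/13, and the value is (10)·(7/13) − 7 = -21/13.
For Player 2: with q = P(C2), equating A's and C's payoffs gives 6q − 3 = −7q ⇒ q = 3/13.

-21/13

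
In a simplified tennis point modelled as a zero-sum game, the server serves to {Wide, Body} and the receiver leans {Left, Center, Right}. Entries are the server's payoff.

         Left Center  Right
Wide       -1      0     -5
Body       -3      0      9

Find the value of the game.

-3/2

Row minima: Wide → -5, Body → -3; maximin = -3.
Column maxima: Left → -1, Center → 0, Right → 9; minimax = -1.
-3 ≠ -1, so there is no saddle point; optimal play is mixed.
Center is strictly dominated by Left (it gives the server strictly more in every row), so the receiver never plays it.
On the remaining 2×2 (Wide, Body vs Left, Right):
Let the server play Wide with probability p. Expected payoff against Left: (-1)p + (-3)(1−p) = 2p − 3; against Right: (-5)p + 9(1−p) = −14p + 9.
Setting these equal: 2p − 3 = −14p + 9 ⇒ 16p = 12 ⇒ p = 3/4, and the value is (2)·(3/4) − 3 = -3/2.
For the receiver: with q = P(Left), equating Wide's and Body's payoffs gives 4q − 5 = −12q + 9 ⇒ q = 7/8.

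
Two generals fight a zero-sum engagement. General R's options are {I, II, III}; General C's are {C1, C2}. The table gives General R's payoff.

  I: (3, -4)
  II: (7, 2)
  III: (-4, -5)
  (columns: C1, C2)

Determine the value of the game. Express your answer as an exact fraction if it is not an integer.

2

Row minima: I → -4, II → 2, III → -5; maximin = 2.
Column maxima: C1 → 7, C2 → 2; minimax = 2.
Since maximin = minimax = 2, there is a saddle point and the value is 2.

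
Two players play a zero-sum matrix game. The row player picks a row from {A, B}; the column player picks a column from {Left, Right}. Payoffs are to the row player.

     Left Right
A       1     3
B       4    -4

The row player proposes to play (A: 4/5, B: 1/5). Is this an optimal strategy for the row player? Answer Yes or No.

Yes

Against Left this mix gives (4/5)·1 + (1/5)·4 = 8/5.
Against Right this mix gives (4/5)·3 + (1/5)·(-4) = 8/5.
All of the column player's active replies (Left, Right) yield 8/5, and no column does worse for the row player. The mix makes the column player indifferent and guarantees 8/5, so it is optimal.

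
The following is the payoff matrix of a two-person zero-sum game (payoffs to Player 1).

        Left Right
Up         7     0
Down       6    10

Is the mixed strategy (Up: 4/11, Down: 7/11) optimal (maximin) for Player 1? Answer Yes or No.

Against Left this mix gives (4/11)·7 + (7/11)·6 = 70/11.
Against Right this mix gives (4/11)·0 + (7/11)·10 = 70/11.
All of Player 2's active replies (Left, Right) yield 70/11, and no column does worse for Player 1. The mix makes Player 2 indifferent and guarantees 70/11, so it is optimal.

Yes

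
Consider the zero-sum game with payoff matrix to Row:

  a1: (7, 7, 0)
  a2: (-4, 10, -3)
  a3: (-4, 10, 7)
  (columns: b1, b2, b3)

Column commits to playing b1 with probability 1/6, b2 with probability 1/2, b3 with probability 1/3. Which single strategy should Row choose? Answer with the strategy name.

a3

Expected payoff of a1: (1/6)·7 + (1/2)·7 + (1/3)·0 = 14/3.
Expected payoff of a2: (1/6)·(-4) + (1/2)·10 + (1/3)·(-3) = 10/3.
Expected payoff of a3: (1/6)·(-4) + (1/2)·10 + (1/3)·7 = 20/3.
The largest is 20/3, so Row's best response is a3.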